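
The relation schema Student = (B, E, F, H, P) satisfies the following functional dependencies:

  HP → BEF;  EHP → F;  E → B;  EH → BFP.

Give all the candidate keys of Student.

{E, H}, {H, P}

Attribute H never appears on the right-hand side of any dependency, so H must belong to every candidate key.
{H}⁺ = {H}, which is not all of the schema, so we must add further attributes.
{E, H}⁺: E→B adds B; EH→BFP adds F, P → {B, E, F, H, P}. Minimal: {H}⁺ = {H}; {E}⁺ = {B, E} — none reach the full schema.
{H, P}⁺: HP→BEF adds B, E, F → {B, E, F, H, P}. Minimal: {P}⁺ = {P}; {H}⁺ = {H} — none reach the full schema.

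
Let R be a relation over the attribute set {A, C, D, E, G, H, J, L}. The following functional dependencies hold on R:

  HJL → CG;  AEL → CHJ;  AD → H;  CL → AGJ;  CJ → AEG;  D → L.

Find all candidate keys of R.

{C, D}, {A, D, E}, {A, D, J}, {D, H, J}

{C, D}⁺: D→L adds L; CL→AGJ adds A, G, J; CJ→AEG adds E; AEL→CHJ adds H → {A, C, D, E, G, H, J, L}. Minimal: {D}⁺ = {D, L}; {C}⁺ = {C} — none reach the full schema.
{A, D, E}⁺: AD→H adds H; D→L adds L; AEL→CHJ adds C, J; CL→AGJ adds G → {A, C, D, E, G, H, J, L}. Minimal: {D, E}⁺ = {D, E, L}; {A, E}⁺ = {A, E}; {A, D}⁺ = {A, D, H, L} — none reach the full schema.
{A, D, J}⁺: AD→H adds H; D→L adds L; HJL→CG adds C, G; CJ→AEG adds E → {A, C, D, E, G, H, J, L}. Minimal: {D, J}⁺ = {D, J, L}; {A, J}⁺ = {A, J}; {A, D}⁺ = {A, D, H, L} — none reach the full schema.
{D, H, J}⁺: D→L adds L; HJL→CG adds C, G; CL→AGJ adds A; CJ→AEG adds E → {A, C, D, E, G, H, J, L}. Minimal: {H, J}⁺ = {H, J}; {D, J}⁺ = {D, J, L}; {D, H}⁺ = {D, H, L} — none reach the full schema.
Any other superkey contains one of these as a subset, so there are no further candidate keys.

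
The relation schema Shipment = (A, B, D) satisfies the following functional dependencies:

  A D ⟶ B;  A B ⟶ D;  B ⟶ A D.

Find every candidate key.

{B}⁺: B→AD adds A, D → {A, B, D}.
{A, D}⁺: AD→B adds B → {A, B, D}. Minimal: {D}⁺ = {D}; {A}⁺ = {A} — none reach the full schema.

B; AD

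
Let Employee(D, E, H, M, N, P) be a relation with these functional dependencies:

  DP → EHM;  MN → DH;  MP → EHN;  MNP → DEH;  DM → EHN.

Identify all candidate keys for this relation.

Attribute P never appears on the right-hand side of any dependency, so P must belong to every candidate key.
{P}⁺ = {P}, which is not all of the schema, so we must add further attributes.
{D, P}⁺: DP→EHM adds E, H, M; MP→EHN adds N → {D, E, H, M, N, P}. Minimal: {P}⁺ = {P}; {D}⁺ = {D} — none reach the full schema.
{M, P}⁺: MP→EHN adds E, H, N; MNP→DEH adds D → {D, E, H, M, N, P}. Minimal: {P}⁺ = {P}; {M}⁺ = {M} — none reach the full schema.

{D, P}, {M, P}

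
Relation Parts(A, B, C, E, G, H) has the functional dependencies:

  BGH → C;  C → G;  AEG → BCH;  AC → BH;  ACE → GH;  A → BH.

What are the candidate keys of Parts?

{A, C, E}, {A, E, G}

Attributes A, E never appear on any right-hand side, so every candidate key must contain {A, E}.
{A, E}⁺ = {A, B, E, H}, which is not all of the schema, so we must add further attributes.
{A, C, E}⁺: C→G adds G; AEG→BCH adds B, H → {A, B, C, E, G, H}.
{A, E, G}⁺: AEG→BCH adds B, C, H → {A, B, C, E, G, H}.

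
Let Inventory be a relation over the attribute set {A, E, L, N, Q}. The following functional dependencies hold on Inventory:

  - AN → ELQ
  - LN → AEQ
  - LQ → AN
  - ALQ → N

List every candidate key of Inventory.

{A, N}⁺: AN→ELQ adds E, L, Q → {A, E, L, N, Q}.
{L, N}⁺: LN→AEQ adds A, E, Q → {A, E, L, N, Q}.
{L, Q}⁺: LQ→AN adds A, N; AN→ELQ adds E → {A, E, L, N, Q}.
Any other superkey contains one of these as a subset, so there are no further candidate keys.

{A, N}, {L, N}, {L, Q}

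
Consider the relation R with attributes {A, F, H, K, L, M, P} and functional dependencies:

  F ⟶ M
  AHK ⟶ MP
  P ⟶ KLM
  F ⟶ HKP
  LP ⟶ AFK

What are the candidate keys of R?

{F}⁺: F→M adds M; F→HKP adds H, K, P; P→KLM adds L; LP→AFK adds A → {A, F, H, K, L, M, P}.
{P}⁺: P→KLM adds K, L, M; LP→AFK adds A, F; F→HKP adds H → {A, F, H, K, L, M, P}.
{A, H, K}⁺: AHK→MP adds M, P; P→KLM adds L; LP→AFK adds F → {A, F, H, K, L, M, P}. Minimal: {H, K}⁺ = {H, K}; {A, K}⁺ = {A, K}; {A, H}⁺ = {A, H} — none reach the full schema.
Any other superkey contains one of these as a subset, so there are no further candidate keys.

{F}, {P}, {A, H, K}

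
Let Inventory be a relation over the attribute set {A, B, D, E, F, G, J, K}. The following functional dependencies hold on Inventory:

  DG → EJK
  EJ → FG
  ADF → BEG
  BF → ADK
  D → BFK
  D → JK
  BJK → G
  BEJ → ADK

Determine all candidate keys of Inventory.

{D}⁺: D→BFK adds B, F, K; D→JK adds J; BJK→G adds G; DG→EJK adds E; BF→ADK adds A → {A, B, D, E, F, G, J, K}.
{B, F}⁺: BF→ADK adds A, D, K; D→JK adds J; BJK→G adds G; DG→EJK adds E → {A, B, D, E, F, G, J, K}. Minimal: {F}⁺ = {F}; {B}⁺ = {B} — none reach the full schema.
{B, E, J}⁺: EJ→FG adds F, G; BF→ADK adds A, D, K → {A, B, D, E, F, G, J, K}. Minimal: {E, J}⁺ = {E, F, G, J}; {B, J}⁺ = {B, J}; {B, E}⁺ = {B, E} — none reach the full schema.

D, BF, BEJ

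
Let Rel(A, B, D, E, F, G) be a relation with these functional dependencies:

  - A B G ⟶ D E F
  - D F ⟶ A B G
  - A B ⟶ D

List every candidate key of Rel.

{D, F}⁺: DF→ABG adds A, B, G; ABG→DEF adds E → {A, B, D, E, F, G}. Minimal: {F}⁺ = {F}; {D}⁺ = {D} — none reach the full schema.
{A, B, F}⁺: AB→D adds D; DF→ABG adds G; ABG→DEF adds E → {A, B, D, E, F, G}. Minimal: {B, F}⁺ = {B, F}; {A, F}⁺ = {A, F}; {A, B}⁺ = {A, B, D} — none reach the full schema.
{A, B, G}⁺: ABG→DEF adds D, E, F → {A, B, D, E, F, G}. Minimal: {B, G}⁺ = {B, G}; {A, G}⁺ = {A, G}; {A, B}⁺ = {A, B, D} — none reach the full schema.

DF, ABF, ABG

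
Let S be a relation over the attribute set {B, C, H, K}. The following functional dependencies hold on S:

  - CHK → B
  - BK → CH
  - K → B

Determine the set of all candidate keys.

{K}

Attribute K never appears on the right-hand side of any dependency, so K must belong to every candidate key.
{K}⁺ = {B, C, H, K}, which is all of the schema, so {K} is the only candidate key.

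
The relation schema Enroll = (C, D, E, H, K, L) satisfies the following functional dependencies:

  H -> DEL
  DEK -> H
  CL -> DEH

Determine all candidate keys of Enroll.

{C, H, K}, {C, K, L}, {C, D, E, K}

Attributes C, K never appear on any right-hand side, so every candidate key must contain {C, K}.
{C, K}⁺ = {C, K}, which is not all of the schema, so we must add further attributes.
{C, H, K}⁺: H→DEL adds D, E, L → {C, D, E, H, K, L}.
{C, K, L}⁺: CL→DEH adds D, E, H → {C, D, E, H, K, L}.
{C, D, E, K}⁺: DEK→H adds H; H→DEL adds L → {C, D, E, H, K, L}.
Any other superkey contains one of these as a subset, so there are no further candidate keys.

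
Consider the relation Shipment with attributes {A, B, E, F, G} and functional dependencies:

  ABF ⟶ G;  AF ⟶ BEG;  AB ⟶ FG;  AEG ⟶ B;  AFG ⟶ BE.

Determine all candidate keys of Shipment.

Attribute A never appears on the right-hand side of any dependency, so A must belong to every candidate key.
{A}⁺ = {A}, which is not all of the schema, so we must add further attributes.
{A, B}⁺: AB→FG adds F, G; AFG→BE adds E → {A, B, E, F, G}. Minimal: {B}⁺ = {B}; {A}⁺ = {A} — none reach the full schema.
{A, F}⁺: AF→BEG adds B, E, G → {A, B, E, F, G}. Minimal: {F}⁺ = {F}; {A}⁺ = {A} — none reach the full schema.
{A, E, G}⁺: AEG→B adds B; AB→FG adds F → {A, B, E, F, G}. Minimal: {E, G}⁺ = {E, G}; {A, G}⁺ = {A, G}; {A, E}⁺ = {A, E} — none reach the full schema.
Any other superkey contains one of these as a subset, so there are no further candidate keys.

AB, AF, AEG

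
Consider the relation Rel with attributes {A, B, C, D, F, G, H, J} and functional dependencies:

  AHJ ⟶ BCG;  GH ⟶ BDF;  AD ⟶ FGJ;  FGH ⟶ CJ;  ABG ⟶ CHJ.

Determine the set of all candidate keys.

{A, B, D}, {A, B, G}, {A, D, H}, {A, G, H}, {A, H, J}

Attribute A never appears on the right-hand side of any dependency, so A must belong to every candidate key.
{A}⁺ = {A}, which is not all of the schema, so we must add further attributes.
{A, B, D}⁺: AD→FGJ adds F, G, J; ABG→CHJ adds C, H → {A, B, C, D, F, G, H, J}.
{A, B, G}⁺: ABG→CHJ adds C, H, J; GH→BDF adds D, F → {A, B, C, D, F, G, H, J}.
{A, D, H}⁺: AD→FGJ adds F, G, J; FGH→CJ adds C; AHJ→BCG adds B → {A, B, C, D, F, G, H, J}.
{A, G, H}⁺: GH→BDF adds B, D, F; AD→FGJ adds J; FGH→CJ adds C → {A, B, C, D, F, G, H, J}.
{A, H, J}⁺: AHJ→BCG adds B, C, G; GH→BDF adds D, F → {A, B, C, D, F, G, H, J}.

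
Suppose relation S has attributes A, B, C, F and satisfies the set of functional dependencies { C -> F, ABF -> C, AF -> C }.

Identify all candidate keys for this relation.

Attributes A, B never appear on any right-hand side, so every candidate key must contain {A, B}.
{A, B}⁺ = {A, B}, which is not all of the schema, so we must add further attributes.
{A, B, C}⁺: C→F adds F → {A, B, C, F}. Minimal: {B, C}⁺ = {B, C, F}; {A, C}⁺ = {A, C, F}; {A, B}⁺ = {A, B} — none reach the full schema.
{A, B, F}⁺: ABF→C adds C → {A, B, C, F}. Minimal: {B, F}⁺ = {B, F}; {A, F}⁺ = {A, C, F}; {A, B}⁺ = {A, B} — none reach the full schema.
Any other superkey contains one of these as a subset, so there are no further candidate keys.

{A, B, C}, {A, B, F}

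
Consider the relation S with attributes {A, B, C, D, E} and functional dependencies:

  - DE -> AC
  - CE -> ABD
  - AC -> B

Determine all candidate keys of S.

Attribute E never appears on the right-hand side of any dependency, so E must belong to every candidate key.
{E}⁺ = {E}, which is not all of the schema, so we must add further attributes.
{C, E}⁺: CE→ABD adds A, B, D → {A, B, C, D, E}. Minimal: {E}⁺ = {E}; {C}⁺ = {C} — none reach the full schema.
{D, E}⁺: DE→AC adds A, C; CE→ABD adds B → {A, B, C, D, E}. Minimal: {E}⁺ = {E}; {D}⁺ = {D} — none reach the full schema.

(C, E), (D, E)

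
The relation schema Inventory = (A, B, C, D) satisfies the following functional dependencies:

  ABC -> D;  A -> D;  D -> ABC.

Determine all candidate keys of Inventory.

{A}⁺: A→D adds D; D→ABC adds B, C → {A, B, C, D}.
{D}⁺: D→ABC adds A, B, C → {A, B, C, D}.
Any other superkey contains one of these as a subset, so there are no further candidate keys.

A, D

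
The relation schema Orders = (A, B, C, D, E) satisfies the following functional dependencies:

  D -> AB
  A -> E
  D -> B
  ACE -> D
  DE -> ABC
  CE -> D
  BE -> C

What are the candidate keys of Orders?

{D}, {A, B}, {A, C}, {B, E}, {C, E}

{D}⁺: D→AB adds A, B; A→E adds E; DE→ABC adds C → {A, B, C, D, E}.
{A, B}⁺: A→E adds E; BE→C adds C; ACE→D adds D → {A, B, C, D, E}. Minimal: {B}⁺ = {B}; {A}⁺ = {A, E} — none reach the full schema.
{A, C}⁺: A→E adds E; ACE→D adds D; DE→ABC adds B → {A, B, C, D, E}. Minimal: {C}⁺ = {C}; {A}⁺ = {A, E} — none reach the full schema.
{B, E}⁺: BE→C adds C; CE→D adds D; D→AB adds A → {A, B, C, D, E}. Minimal: {E}⁺ = {E}; {B}⁺ = {B} — none reach the full schema.
{C, E}⁺: CE→D adds D; D→AB adds A, B → {A, B, C, D, E}. Minimal: {E}⁺ = {E}; {C}⁺ = {C} — none reach the full schema.
Any other superkey contains one of these as a subset, so there are no further candidate keys.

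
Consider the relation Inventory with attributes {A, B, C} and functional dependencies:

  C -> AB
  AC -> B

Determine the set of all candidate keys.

{C}⁺: C→AB adds A, B → {A, B, C}.

{C}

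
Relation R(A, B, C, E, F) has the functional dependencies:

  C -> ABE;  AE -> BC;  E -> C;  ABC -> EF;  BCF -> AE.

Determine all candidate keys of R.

{C}⁺: C→ABE adds A, B, E; ABC→EF adds F → {A, B, C, E, F}.
{E}⁺: E→C adds C; C→ABE adds A, B; ABC→EF adds F → {A, B, C, E, F}.

(C), (E)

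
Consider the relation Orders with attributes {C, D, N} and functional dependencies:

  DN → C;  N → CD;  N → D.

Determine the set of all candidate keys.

Attribute N never appears on the right-hand side of any dependency, so N must belong to every candidate key.
{N}⁺ = {C, D, N}, which is all of the schema, so {N} is the only candidate key.

{N}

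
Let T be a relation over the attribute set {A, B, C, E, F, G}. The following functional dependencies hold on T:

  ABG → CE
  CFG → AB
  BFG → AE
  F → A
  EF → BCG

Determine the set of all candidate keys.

Attribute F never appears on the right-hand side of any dependency, so F must belong to every candidate key.
{F}⁺ = {A, F}, which is not all of the schema, so we must add further attributes.
{E, F}⁺: F→A adds A; EF→BCG adds B, C, G → {A, B, C, E, F, G}. Minimal: {F}⁺ = {A, F}; {E}⁺ = {E} — none reach the full schema.
{B, F, G}⁺: BFG→AE adds A, E; EF→BCG adds C → {A, B, C, E, F, G}. Minimal: {F, G}⁺ = {A, F, G}; {B, G}⁺ = {B, G}; {B, F}⁺ = {A, B, F} — none reach the full schema.
{C, F, G}⁺: CFG→AB adds A, B; BFG→AE adds E → {A, B, C, E, F, G}. Minimal: {F, G}⁺ = {A, F, G}; {C, G}⁺ = {C, G}; {C, F}⁺ = {A, C, F} — none reach the full schema.
Any other superkey contains one of these as a subset, so there are no further candidate keys.

EF; BFG; CFG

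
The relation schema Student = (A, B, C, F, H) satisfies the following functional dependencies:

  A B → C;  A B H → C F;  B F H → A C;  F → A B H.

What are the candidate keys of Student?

{F}⁺: F→ABH adds A, B, H; AB→C adds C → {A, B, C, F, H}.
{A, B, H}⁺: AB→C adds C; ABH→CF adds F → {A, B, C, F, H}. Minimal: {B, H}⁺ = {B, H}; {A, H}⁺ = {A, H}; {A, B}⁺ = {A, B, C} — none reach the full schema.

{F}, {A, B, H}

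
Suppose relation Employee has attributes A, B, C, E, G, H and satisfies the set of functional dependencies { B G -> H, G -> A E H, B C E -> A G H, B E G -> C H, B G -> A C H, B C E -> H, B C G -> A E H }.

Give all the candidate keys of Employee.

{B, G}⁺: BG→H adds H; G→AEH adds A, E; BEG→CH adds C → {A, B, C, E, G, H}. Minimal: {G}⁺ = {A, E, G, H}; {B}⁺ = {B} — none reach the full schema.
{B, C, E}⁺: BCE→AGH adds A, G, H → {A, B, C, E, G, H}. Minimal: {C, E}⁺ = {C, E}; {B, E}⁺ = {B, E}; {B, C}⁺ = {B, C} — none reach the full schema.

{B, G}; {B, C, E}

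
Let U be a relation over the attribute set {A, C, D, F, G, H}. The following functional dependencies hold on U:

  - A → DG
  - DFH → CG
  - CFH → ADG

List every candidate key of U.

Attributes F, H never appear on any right-hand side, so every candidate key must contain {F, H}.
{F, H}⁺ = {F, H}, which is not all of the schema, so we must add further attributes.
{A, F, H}⁺: A→DG adds D, G; DFH→CG adds C → {A, C, D, F, G, H}. Minimal: {F, H}⁺ = {F, H}; {A, H}⁺ = {A, D, G, H}; {A, F}⁺ = {A, D, F, G} — none reach the full schema.
{C, F, H}⁺: CFH→ADG adds A, D, G → {A, C, D, F, G, H}. Minimal: {F, H}⁺ = {F, H}; {C, H}⁺ = {C, H}; {C, F}⁺ = {C, F} — none reach the full schema.
{D, F, H}⁺: DFH→CG adds C, G; CFH→ADG adds A → {A, C, D, F, G, H}. Minimal: {F, H}⁺ = {F, H}; {D, H}⁺ = {D, H}; {D, F}⁺ = {D, F} — none reach the full schema.

AFH, CFH, DFH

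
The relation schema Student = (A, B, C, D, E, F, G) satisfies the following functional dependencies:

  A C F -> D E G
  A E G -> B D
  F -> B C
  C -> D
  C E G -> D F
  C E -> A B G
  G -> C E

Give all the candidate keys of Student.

(G), (A, F), (C, E), (E, F)

{G}⁺: G→CE adds C, E; C→D adds D; CEG→DF adds F; CE→ABG adds A, B → {A, B, C, D, E, F, G}.
{A, F}⁺: F→BC adds B, C; C→D adds D; ACF→DEG adds E, G → {A, B, C, D, E, F, G}.
{C, E}⁺: C→D adds D; CE→ABG adds A, B, G; CEG→DF adds F → {A, B, C, D, E, F, G}.
{E, F}⁺: F→BC adds B, C; C→D adds D; CE→ABG adds A, G → {A, B, C, D, E, F, G}.
Any other superkey contains one of these as a subset, so there are no further candidate keys.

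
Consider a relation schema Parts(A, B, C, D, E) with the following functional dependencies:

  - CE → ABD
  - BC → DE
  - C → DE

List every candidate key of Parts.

{C}⁺: C→DE adds D, E; CE→ABD adds A, B → {A, B, C, D, E}.

C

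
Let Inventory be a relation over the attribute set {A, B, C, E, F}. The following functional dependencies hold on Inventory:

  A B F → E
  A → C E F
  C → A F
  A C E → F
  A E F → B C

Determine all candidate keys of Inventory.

{A}⁺: A→CEF adds C, E, F; AEF→BC adds B → {A, B, C, E, F}.
{C}⁺: C→AF adds A, F; A→CEF adds E; AEF→BC adds B → {A, B, C, E, F}.

(A); (C)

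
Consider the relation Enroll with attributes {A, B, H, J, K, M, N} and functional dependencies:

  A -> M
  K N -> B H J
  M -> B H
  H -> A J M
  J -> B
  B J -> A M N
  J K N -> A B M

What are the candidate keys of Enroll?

Attribute K never appears on the right-hand side of any dependency, so K must belong to every candidate key.
{K}⁺ = {K}, which is not all of the schema, so we must add further attributes.
{A, K}⁺: A→M adds M; M→BH adds B, H; H→AJM adds J; BJ→AMN adds N → {A, B, H, J, K, M, N}. Minimal: {K}⁺ = {K}; {A}⁺ = {A, B, H, J, M, N} — none reach the full schema.
{H, K}⁺: H→AJM adds A, J, M; J→B adds B; BJ→AMN adds N → {A, B, H, J, K, M, N}. Minimal: {K}⁺ = {K}; {H}⁺ = {A, B, H, J, M, N} — none reach the full schema.
{J, K}⁺: J→B adds B; BJ→AMN adds A, M, N; KN→BHJ adds H → {A, B, H, J, K, M, N}. Minimal: {K}⁺ = {K}; {J}⁺ = {A, B, H, J, M, N} — none reach the full schema.
{K, M}⁺: M→BH adds B, H; H→AJM adds A, J; BJ→AMN adds N → {A, B, H, J, K, M, N}. Minimal: {M}⁺ = {A, B, H, J, M, N}; {K}⁺ = {K} — none reach the full schema.
{K, N}⁺: KN→BHJ adds B, H, J; H→AJM adds A, M → {A, B, H, J, K, M, N}. Minimal: {N}⁺ = {N}; {K}⁺ = {K} — none reach the full schema.
Any other superkey contains one of these as a subset, so there are no further candidate keys.

{A, K}, {H, K}, {J, K}, {K, M}, {K, N}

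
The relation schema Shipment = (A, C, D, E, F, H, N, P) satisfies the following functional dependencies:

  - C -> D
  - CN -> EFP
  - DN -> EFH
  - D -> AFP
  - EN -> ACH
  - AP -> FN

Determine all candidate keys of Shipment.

{C}⁺: C→D adds D; D→AFP adds A, F, P; AP→FN adds N; CN→EFP adds E; DN→EFH adds H → {A, C, D, E, F, H, N, P}.
{D}⁺: D→AFP adds A, F, P; AP→FN adds N; DN→EFH adds E, H; EN→ACH adds C → {A, C, D, E, F, H, N, P}.
{E, N}⁺: EN→ACH adds A, C, H; C→D adds D; CN→EFP adds F, P → {A, C, D, E, F, H, N, P}. Minimal: {N}⁺ = {N}; {E}⁺ = {E} — none reach the full schema.
{A, E, P}⁺: AP→FN adds F, N; EN→ACH adds C, H; C→D adds D → {A, C, D, E, F, H, N, P}. Minimal: {E, P}⁺ = {E, P}; {A, P}⁺ = {A, F, N, P}; {A, E}⁺ = {A, E} — none reach the full schema.

C, D, EN, AEP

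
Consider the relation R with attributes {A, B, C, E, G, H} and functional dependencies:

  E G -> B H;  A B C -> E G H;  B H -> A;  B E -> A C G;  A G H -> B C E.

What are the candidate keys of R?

{B, E}; {E, G}; {A, B, C}; {A, G, H}; {B, C, H}; {B, G, H}

{B, E}⁺: BE→ACG adds A, C, G; EG→BH adds H → {A, B, C, E, G, H}. Minimal: {E}⁺ = {E}; {B}⁺ = {B} — none reach the full schema.
{E, G}⁺: EG→BH adds B, H; BH→A adds A; BE→ACG adds C → {A, B, C, E, G, H}. Minimal: {G}⁺ = {G}; {E}⁺ = {E} — none reach the full schema.
{A, B, C}⁺: ABC→EGH adds E, G, H → {A, B, C, E, G, H}. Minimal: {B, C}⁺ = {B, C}; {A, C}⁺ = {A, C}; {A, B}⁺ = {A, B} — none reach the full schema.
{A, G, H}⁺: AGH→BCE adds B, C, E → {A, B, C, E, G, H}. Minimal: {G, H}⁺ = {G, H}; {A, H}⁺ = {A, H}; {A, G}⁺ = {A, G} — none reach the full schema.
{B, C, H}⁺: BH→A adds A; ABC→EGH adds E, G → {A, B, C, E, G, H}. Minimal: {C, H}⁺ = {C, H}; {B, H}⁺ = {A, B, H}; {B, C}⁺ = {B, C} — none reach the full schema.
{B, G, H}⁺: BH→A adds A; AGH→BCE adds C, E → {A, B, C, E, G, H}. Minimal: {G, H}⁺ = {G, H}; {B, H}⁺ = {A, B, H}; {B, G}⁺ = {B, G} — none reach the full schema.
Any other superkey contains one of these as a subset, so there are no further candidate keys.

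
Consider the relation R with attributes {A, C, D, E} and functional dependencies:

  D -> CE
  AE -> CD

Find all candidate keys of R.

Attribute A never appears on the right-hand side of any dependency, so A must belong to every candidate key.
{A}⁺ = {A}, which is not all of the schema, so we must add further attributes.
{A, D}⁺: D→CE adds C, E → {A, C, D, E}.
{A, E}⁺: AE→CD adds C, D → {A, C, D, E}.

{A, D}, {A, E}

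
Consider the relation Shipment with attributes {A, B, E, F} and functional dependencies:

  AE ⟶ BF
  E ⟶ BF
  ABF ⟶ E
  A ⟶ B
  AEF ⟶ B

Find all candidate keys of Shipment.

{A, E}⁺: AE→BF adds B, F → {A, B, E, F}. Minimal: {E}⁺ = {B, E, F}; {A}⁺ = {A, B} — none reach the full schema.
{A, F}⁺: A→B adds B; ABF→E adds E → {A, B, E, F}. Minimal: {F}⁺ = {F}; {A}⁺ = {A, B} — none reach the full schema.
Any other superkey contains one of these as a subset, so there are no further candidate keys.

{A, E}, {A, F}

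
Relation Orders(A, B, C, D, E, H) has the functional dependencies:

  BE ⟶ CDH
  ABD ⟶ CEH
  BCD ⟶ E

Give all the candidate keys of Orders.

Attributes A, B never appear on any right-hand side, so every candidate key must contain {A, B}.
{A, B}⁺ = {A, B}, which is not all of the schema, so we must add further attributes.
{A, B, D}⁺: ABD→CEH adds C, E, H → {A, B, C, D, E, H}. Minimal: {B, D}⁺ = {B, D}; {A, D}⁺ = {A, D}; {A, B}⁺ = {A, B} — none reach the full schema.
{A, B, E}⁺: BE→CDH adds C, D, H → {A, B, C, D, E, H}. Minimal: {B, E}⁺ = {B, C, D, E, H}; {A, E}⁺ = {A, E}; {A, B}⁺ = {A, B} — none reach the full schema.

{A, B, D}; {A, B, E}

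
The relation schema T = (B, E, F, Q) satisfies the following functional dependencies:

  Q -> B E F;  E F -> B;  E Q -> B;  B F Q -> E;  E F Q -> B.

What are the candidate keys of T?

(Q)

Attribute Q never appears on the right-hand side of any dependency, so Q must belong to every candidate key.
{Q}⁺ = {B, E, F, Q}, which is all of the schema, so {Q} is the only candidate key.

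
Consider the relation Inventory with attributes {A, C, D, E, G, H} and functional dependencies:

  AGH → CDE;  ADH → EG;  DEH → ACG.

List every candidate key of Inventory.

(A, D, H); (A, G, H); (D, E, H)

Attribute H never appears on the right-hand side of any dependency, so H must belong to every candidate key.
{H}⁺ = {H}, which is not all of the schema, so we must add further attributes.
{A, D, H}⁺: ADH→EG adds E, G; DEH→ACG adds C → {A, C, D, E, G, H}. Minimal: {D, H}⁺ = {D, H}; {A, H}⁺ = {A, H}; {A, D}⁺ = {A, D} — none reach the full schema.
{A, G, H}⁺: AGH→CDE adds C, D, E → {A, C, D, E, G, H}. Minimal: {G, H}⁺ = {G, H}; {A, H}⁺ = {A, H}; {A, G}⁺ = {A, G} — none reach the full schema.
{D, E, H}⁺: DEH→ACG adds A, C, G → {A, C, D, E, G, H}. Minimal: {E, H}⁺ = {E, H}; {D, H}⁺ = {D, H}; {D, E}⁺ = {D, E} — none reach the full schema.
Any other superkey contains one of these as a subset, so there are no further candidate keys.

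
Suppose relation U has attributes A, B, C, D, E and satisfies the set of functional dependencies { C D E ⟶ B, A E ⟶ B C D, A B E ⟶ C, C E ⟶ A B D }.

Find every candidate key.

Attribute E never appears on the right-hand side of any dependency, so E must belong to every candidate key.
{E}⁺ = {E}, which is not all of the schema, so we must add further attributes.
{A, E}⁺: AE→BCD adds B, C, D → {A, B, C, D, E}. Minimal: {E}⁺ = {E}; {A}⁺ = {A} — none reach the full schema.
{C, E}⁺: CE→ABD adds A, B, D → {A, B, C, D, E}. Minimal: {E}⁺ = {E}; {C}⁺ = {C} — none reach the full schema.
Any other superkey contains one of these as a subset, so there are no further candidate keys.

AE, CE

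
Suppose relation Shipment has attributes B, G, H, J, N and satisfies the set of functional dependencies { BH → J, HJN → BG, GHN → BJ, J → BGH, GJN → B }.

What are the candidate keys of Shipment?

{J, N}, {B, H, N}, {G, H, N}

Attribute N never appears on the right-hand side of any dependency, so N must belong to every candidate key.
{N}⁺ = {N}, which is not all of the schema, so we must add further attributes.
{J, N}⁺: J→BGH adds B, G, H → {B, G, H, J, N}. Minimal: {N}⁺ = {N}; {J}⁺ = {B, G, H, J} — none reach the full schema.
{B, H, N}⁺: BH→J adds J; HJN→BG adds G → {B, G, H, J, N}. Minimal: {H, N}⁺ = {H, N}; {B, N}⁺ = {B, N}; {B, H}⁺ = {B, G, H, J} — none reach the full schema.
{G, H, N}⁺: GHN→BJ adds B, J → {B, G, H, J, N}. Minimal: {H, N}⁺ = {H, N}; {G, N}⁺ = {G, N}; {G, H}⁺ = {G, H} — none reach the full schema.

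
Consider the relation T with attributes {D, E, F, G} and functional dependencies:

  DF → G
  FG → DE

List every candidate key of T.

{D, F}, {F, G}

Attribute F never appears on the right-hand side of any dependency, so F must belong to every candidate key.
{F}⁺ = {F}, which is not all of the schema, so we must add further attributes.
{D, F}⁺: DF→G adds G; FG→DE adds E → {D, E, F, G}.
{F, G}⁺: FG→DE adds D, E → {D, E, F, G}.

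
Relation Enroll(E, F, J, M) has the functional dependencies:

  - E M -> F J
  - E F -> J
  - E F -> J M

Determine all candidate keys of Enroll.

Attribute E never appears on the right-hand side of any dependency, so E must belong to every candidate key.
{E}⁺ = {E}, which is not all of the schema, so we must add further attributes.
{E, F}⁺: EF→J adds J; EF→JM adds M → {E, F, J, M}. Minimal: {F}⁺ = {F}; {E}⁺ = {E} — none reach the full schema.
{E, M}⁺: EM→FJ adds F, J → {E, F, J, M}. Minimal: {M}⁺ = {M}; {E}⁺ = {E} — none reach the full schema.

EF; EM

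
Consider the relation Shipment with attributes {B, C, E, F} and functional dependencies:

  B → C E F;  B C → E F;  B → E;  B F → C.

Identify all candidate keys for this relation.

(B)

Attribute B never appears on the right-hand side of any dependency, so B must belong to every candidate key.
{B}⁺ = {B, C, E, F}, which is all of the schema, so {B} is the only candidate key.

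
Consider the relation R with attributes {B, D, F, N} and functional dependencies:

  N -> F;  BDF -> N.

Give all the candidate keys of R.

{B, D, F}⁺: BDF→N adds N → {B, D, F, N}. Minimal: {D, F}⁺ = {D, F}; {B, F}⁺ = {B, F}; {B, D}⁺ = {B, D} — none reach the full schema.
{B, D, N}⁺: N→F adds F → {B, D, F, N}. Minimal: {D, N}⁺ = {D, F, N}; {B, N}⁺ = {B, F, N}; {B, D}⁺ = {B, D} — none reach the full schema.

(B, D, F), (B, D, N)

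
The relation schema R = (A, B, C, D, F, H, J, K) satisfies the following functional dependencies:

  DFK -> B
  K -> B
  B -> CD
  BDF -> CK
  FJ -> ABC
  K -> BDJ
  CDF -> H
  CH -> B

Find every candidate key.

(B, F), (F, J), (F, K), (C, D, F), (C, F, H)

Attribute F never appears on the right-hand side of any dependency, so F must belong to every candidate key.
{F}⁺ = {F}, which is not all of the schema, so we must add further attributes.
{B, F}⁺: B→CD adds C, D; BDF→CK adds K; K→BDJ adds J; CDF→H adds H; FJ→ABC adds A → {A, B, C, D, F, H, J, K}. Minimal: {F}⁺ = {F}; {B}⁺ = {B, C, D} — none reach the full schema.
{F, J}⁺: FJ→ABC adds A, B, C; B→CD adds D; BDF→CK adds K; CDF→H adds H → {A, B, C, D, F, H, J, K}. Minimal: {J}⁺ = {J}; {F}⁺ = {F} — none reach the full schema.
{F, K}⁺: K→B adds B; B→CD adds C, D; K→BDJ adds J; CDF→H adds H; FJ→ABC adds A → {A, B, C, D, F, H, J, K}. Minimal: {K}⁺ = {B, C, D, J, K}; {F}⁺ = {F} — none reach the full schema.
{C, D, F}⁺: CDF→H adds H; CH→B adds B; BDF→CK adds K; K→BDJ adds J; FJ→ABC adds A → {A, B, C, D, F, H, J, K}. Minimal: {D, F}⁺ = {D, F}; {C, F}⁺ = {C, F}; {C, D}⁺ = {C, D} — none reach the full schema.
{C, F, H}⁺: CH→B adds B; B→CD adds D; BDF→CK adds K; K→BDJ adds J; FJ→ABC adds A → {A, B, C, D, F, H, J, K}. Minimal: {F, H}⁺ = {F, H}; {C, H}⁺ = {B, C, D, H}; {C, F}⁺ = {C, F} — none reach the full schema.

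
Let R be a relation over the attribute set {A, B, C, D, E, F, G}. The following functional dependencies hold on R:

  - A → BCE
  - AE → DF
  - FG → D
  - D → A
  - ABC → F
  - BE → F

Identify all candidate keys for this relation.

{A, G}, {D, G}, {F, G}, {B, E, G}

Attribute G never appears on the right-hand side of any dependency, so G must belong to every candidate key.
{G}⁺ = {G}, which is not all of the schema, so we must add further attributes.
{A, G}⁺: A→BCE adds B, C, E; AE→DF adds D, F → {A, B, C, D, E, F, G}. Minimal: {G}⁺ = {G}; {A}⁺ = {A, B, C, D, E, F} — none reach the full schema.
{D, G}⁺: D→A adds A; A→BCE adds B, C, E; AE→DF adds F → {A, B, C, D, E, F, G}. Minimal: {G}⁺ = {G}; {D}⁺ = {A, B, C, D, E, F} — none reach the full schema.
{F, G}⁺: FG→D adds D; D→A adds A; A→BCE adds B, C, E → {A, B, C, D, E, F, G}. Minimal: {G}⁺ = {G}; {F}⁺ = {F} — none reach the full schema.
{B, E, G}⁺: BE→F adds F; FG→D adds D; D→A adds A; A→BCE adds C → {A, B, C, D, E, F, G}. Minimal: {E, G}⁺ = {E, G}; {B, G}⁺ = {B, G}; {B, E}⁺ = {B, E, F} — none reach the full schema.
Any other superkey contains one of these as a subset, so there are no further candidate keys.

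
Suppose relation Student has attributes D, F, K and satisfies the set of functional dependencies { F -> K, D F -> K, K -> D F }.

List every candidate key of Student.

{F}⁺: F→K adds K; K→DF adds D → {D, F, K}.
{K}⁺: K→DF adds D, F → {D, F, K}.

{F}, {K}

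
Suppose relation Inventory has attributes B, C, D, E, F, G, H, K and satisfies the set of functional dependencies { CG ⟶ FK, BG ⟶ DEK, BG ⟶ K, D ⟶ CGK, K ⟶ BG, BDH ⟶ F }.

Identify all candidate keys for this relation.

{D, H}; {H, K}; {B, G, H}; {C, G, H}

Attribute H never appears on the right-hand side of any dependency, so H must belong to every candidate key.
{H}⁺ = {H}, which is not all of the schema, so we must add further attributes.
{D, H}⁺: D→CGK adds C, G, K; K→BG adds B; BDH→F adds F; BG→DEK adds E → {B, C, D, E, F, G, H, K}. Minimal: {H}⁺ = {H}; {D}⁺ = {B, C, D, E, F, G, K} — none reach the full schema.
{H, K}⁺: K→BG adds B, G; BG→DEK adds D, E; D→CGK adds C; BDH→F adds F → {B, C, D, E, F, G, H, K}. Minimal: {K}⁺ = {B, C, D, E, F, G, K}; {H}⁺ = {H} — none reach the full schema.
{B, G, H}⁺: BG→DEK adds D, E, K; D→CGK adds C; BDH→F adds F → {B, C, D, E, F, G, H, K}. Minimal: {G, H}⁺ = {G, H}; {B, H}⁺ = {B, H}; {B, G}⁺ = {B, C, D, E, F, G, K} — none reach the full schema.
{C, G, H}⁺: CG→FK adds F, K; K→BG adds B; BG→DEK adds D, E → {B, C, D, E, F, G, H, K}. Minimal: {G, H}⁺ = {G, H}; {C, H}⁺ = {C, H}; {C, G}⁺ = {B, C, D, E, F, G, K} — none reach the full schema.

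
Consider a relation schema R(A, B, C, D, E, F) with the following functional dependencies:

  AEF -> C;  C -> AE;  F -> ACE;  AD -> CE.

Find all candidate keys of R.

{B, D, F}

{B, D, F}⁺: F→ACE adds A, C, E → {A, B, C, D, E, F}. Minimal: {D, F}⁺ = {A, C, D, E, F}; {B, F}⁺ = {A, B, C, E, F}; {B, D}⁺ = {B, D} — none reach the full schema.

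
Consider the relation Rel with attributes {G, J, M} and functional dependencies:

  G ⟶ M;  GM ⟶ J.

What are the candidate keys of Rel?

{G}⁺: G→M adds M; GM→J adds J → {G, J, M}.

(G)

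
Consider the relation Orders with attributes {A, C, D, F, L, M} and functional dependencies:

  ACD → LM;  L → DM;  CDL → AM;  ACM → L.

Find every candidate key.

{C, F, L}, {A, C, D, F}, {A, C, F, M}

Attributes C, F never appear on any right-hand side, so every candidate key must contain {C, F}.
{C, F}⁺ = {C, F}, which is not all of the schema, so we must add further attributes.
{C, F, L}⁺: L→DM adds D, M; CDL→AM adds A → {A, C, D, F, L, M}. Minimal: {F, L}⁺ = {D, F, L, M}; {C, L}⁺ = {A, C, D, L, M}; {C, F}⁺ = {C, F} — none reach the full schema.
{A, C, D, F}⁺: ACD→LM adds L, M → {A, C, D, F, L, M}. Minimal: {C, D, F}⁺ = {C, D, F}; {A, D, F}⁺ = {A, D, F}; {A, C, F}⁺ = {A, C, F}; … — none reach the full schema.
{A, C, F, M}⁺: ACM→L adds L; L→DM adds D → {A, C, D, F, L, M}. Minimal: {C, F, M}⁺ = {C, F, M}; {A, F, M}⁺ = {A, F, M}; {A, C, M}⁺ = {A, C, D, L, M}; … — none reach the full schema.
Any other superkey contains one of these as a subset, so there are no further candidate keys.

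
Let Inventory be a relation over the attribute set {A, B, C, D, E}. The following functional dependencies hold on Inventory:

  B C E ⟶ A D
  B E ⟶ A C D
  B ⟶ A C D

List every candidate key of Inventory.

{B, E}

Attributes B, E never appear on any right-hand side, so every candidate key must contain {B, E}.
{B, E}⁺ = {A, B, C, D, E}, which is all of the schema, so {B, E} is the only candidate key.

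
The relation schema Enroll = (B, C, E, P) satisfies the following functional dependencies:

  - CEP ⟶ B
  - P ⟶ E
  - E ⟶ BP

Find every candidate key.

(C, E), (C, P)

Attribute C never appears on the right-hand side of any dependency, so C must belong to every candidate key.
{C}⁺ = {C}, which is not all of the schema, so we must add further attributes.
{C, E}⁺: E→BP adds B, P → {B, C, E, P}.
{C, P}⁺: P→E adds E; E→BP adds B → {B, C, E, P}.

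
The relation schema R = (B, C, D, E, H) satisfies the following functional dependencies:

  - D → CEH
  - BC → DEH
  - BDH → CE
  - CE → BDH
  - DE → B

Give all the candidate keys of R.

{D}⁺: D→CEH adds C, E, H; CE→BDH adds B → {B, C, D, E, H}.
{B, C}⁺: BC→DEH adds D, E, H → {B, C, D, E, H}. Minimal: {C}⁺ = {C}; {B}⁺ = {B} — none reach the full schema.
{C, E}⁺: CE→BDH adds B, D, H → {B, C, D, E, H}. Minimal: {E}⁺ = {E}; {C}⁺ = {C} — none reach the full schema.

{D}, {B, C}, {C, E}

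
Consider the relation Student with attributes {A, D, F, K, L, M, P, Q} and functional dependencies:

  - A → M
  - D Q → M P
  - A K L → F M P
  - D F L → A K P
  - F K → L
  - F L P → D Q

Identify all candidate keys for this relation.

{A, F, K}⁺: A→M adds M; FK→L adds L; AKL→FMP adds P; FLP→DQ adds D, Q → {A, D, F, K, L, M, P, Q}. Minimal: {F, K}⁺ = {F, K, L}; {A, K}⁺ = {A, K, M}; {A, F}⁺ = {A, F, M} — none reach the full schema.
{A, K, L}⁺: A→M adds M; AKL→FMP adds F, P; FLP→DQ adds D, Q → {A, D, F, K, L, M, P, Q}. Minimal: {K, L}⁺ = {K, L}; {A, L}⁺ = {A, L, M}; {A, K}⁺ = {A, K, M} — none reach the full schema.
{D, F, K}⁺: FK→L adds L; DFL→AKP adds A, P; FLP→DQ adds Q; A→M adds M → {A, D, F, K, L, M, P, Q}. Minimal: {F, K}⁺ = {F, K, L}; {D, K}⁺ = {D, K}; {D, F}⁺ = {D, F} — none reach the full schema.
{D, F, L}⁺: DFL→AKP adds A, K, P; FLP→DQ adds Q; A→M adds M → {A, D, F, K, L, M, P, Q}. Minimal: {F, L}⁺ = {F, L}; {D, L}⁺ = {D, L}; {D, F}⁺ = {D, F} — none reach the full schema.
{F, K, P}⁺: FK→L adds L; FLP→DQ adds D, Q; DQ→MP adds M; DFL→AKP adds A → {A, D, F, K, L, M, P, Q}. Minimal: {K, P}⁺ = {K, P}; {F, P}⁺ = {F, P}; {F, K}⁺ = {F, K, L} — none reach the full schema.
{F, L, P}⁺: FLP→DQ adds D, Q; DQ→MP adds M; DFL→AKP adds A, K → {A, D, F, K, L, M, P, Q}. Minimal: {L, P}⁺ = {L, P}; {F, P}⁺ = {F, P}; {F, L}⁺ = {F, L} — none reach the full schema.

(A, F, K), (A, K, L), (D, F, K), (D, F, L), (F, K, P), (F, L, P)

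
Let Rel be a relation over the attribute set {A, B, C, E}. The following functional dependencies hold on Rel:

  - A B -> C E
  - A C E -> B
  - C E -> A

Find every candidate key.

(A, B); (C, E)

{A, B}⁺: AB→CE adds C, E → {A, B, C, E}.
{C, E}⁺: CE→A adds A; ACE→B adds B → {A, B, C, E}.
Any other superkey contains one of these as a subset, so there are no further candidate keys.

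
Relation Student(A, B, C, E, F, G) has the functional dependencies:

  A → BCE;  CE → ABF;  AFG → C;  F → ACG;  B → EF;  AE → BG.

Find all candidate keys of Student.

{A}⁺: A→BCE adds B, C, E; CE→ABF adds F; F→ACG adds G → {A, B, C, E, F, G}.
{B}⁺: B→EF adds E, F; F→ACG adds A, C, G → {A, B, C, E, F, G}.
{F}⁺: F→ACG adds A, C, G; A→BCE adds B, E → {A, B, C, E, F, G}.
{C, E}⁺: CE→ABF adds A, B, F; F→ACG adds G → {A, B, C, E, F, G}. Minimal: {E}⁺ = {E}; {C}⁺ = {C} — none reach the full schema.
Any other superkey contains one of these as a subset, so there are no further candidate keys.

A, B, F, CE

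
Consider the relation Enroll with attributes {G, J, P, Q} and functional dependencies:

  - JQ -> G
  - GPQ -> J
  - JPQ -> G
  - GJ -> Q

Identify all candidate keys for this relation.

{G, J, P}; {G, P, Q}; {J, P, Q}

Attribute P never appears on the right-hand side of any dependency, so P must belong to every candidate key.
{P}⁺ = {P}, which is not all of the schema, so we must add further attributes.
{G, J, P}⁺: GJ→Q adds Q → {G, J, P, Q}.
{G, P, Q}⁺: GPQ→J adds J → {G, J, P, Q}.
{J, P, Q}⁺: JQ→G adds G → {G, J, P, Q}.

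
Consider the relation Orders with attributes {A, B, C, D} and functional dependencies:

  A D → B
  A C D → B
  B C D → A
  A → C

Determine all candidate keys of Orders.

{A, D}; {B, C, D}

Attribute D never appears on the right-hand side of any dependency, so D must belong to every candidate key.
{D}⁺ = {D}, which is not all of the schema, so we must add further attributes.
{A, D}⁺: AD→B adds B; A→C adds C → {A, B, C, D}. Minimal: {D}⁺ = {D}; {A}⁺ = {A, C} — none reach the full schema.
{B, C, D}⁺: BCD→A adds A → {A, B, C, D}. Minimal: {C, D}⁺ = {C, D}; {B, D}⁺ = {B, D}; {B, C}⁺ = {B, C} — none reach the full schema.
Any other superkey contains one of these as a subset, so there are no further candidate keys.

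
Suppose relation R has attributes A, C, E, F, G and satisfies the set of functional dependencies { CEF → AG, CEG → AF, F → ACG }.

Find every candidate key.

Attribute E never appears on the right-hand side of any dependency, so E must belong to every candidate key.
{E}⁺ = {E}, which is not all of the schema, so we must add further attributes.
{E, F}⁺: F→ACG adds A, C, G → {A, C, E, F, G}. Minimal: {F}⁺ = {A, C, F, G}; {E}⁺ = {E} — none reach the full schema.
{C, E, G}⁺: CEG→AF adds A, F → {A, C, E, F, G}. Minimal: {E, G}⁺ = {E, G}; {C, G}⁺ = {C, G}; {C, E}⁺ = {C, E} — none reach the full schema.

(E, F), (C, E, G)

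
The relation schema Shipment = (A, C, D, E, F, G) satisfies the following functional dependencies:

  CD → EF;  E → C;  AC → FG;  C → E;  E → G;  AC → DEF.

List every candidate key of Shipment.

{A, C}, {A, E}

{A, C}⁺: AC→FG adds F, G; C→E adds E; AC→DEF adds D → {A, C, D, E, F, G}. Minimal: {C}⁺ = {C, E, G}; {A}⁺ = {A} — none reach the full schema.
{A, E}⁺: E→C adds C; AC→FG adds F, G; AC→DEF adds D → {A, C, D, E, F, G}. Minimal: {E}⁺ = {C, E, G}; {A}⁺ = {A} — none reach the full schema.
Any other superkey contains one of these as a subset, so there are no further candidate keys.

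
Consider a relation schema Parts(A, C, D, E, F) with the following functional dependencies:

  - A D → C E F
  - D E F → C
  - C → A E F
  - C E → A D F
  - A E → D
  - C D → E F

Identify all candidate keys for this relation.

{C}, {A, D}, {A, E}, {D, E, F}

{C}⁺: C→AEF adds A, E, F; CE→ADF adds D → {A, C, D, E, F}.
{A, D}⁺: AD→CEF adds C, E, F → {A, C, D, E, F}.
{A, E}⁺: AE→D adds D; AD→CEF adds C, F → {A, C, D, E, F}.
{D, E, F}⁺: DEF→C adds C; C→AEF adds A → {A, C, D, E, F}.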